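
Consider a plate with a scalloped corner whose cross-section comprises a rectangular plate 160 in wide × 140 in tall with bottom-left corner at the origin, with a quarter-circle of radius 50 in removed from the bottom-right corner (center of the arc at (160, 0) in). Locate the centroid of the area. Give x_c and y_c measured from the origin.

x_c = 74.35 in, y_c = 74.69 in

Part | A | x̄ᵢ | ȳᵢ | A·x̄ᵢ | A·ȳᵢ
plate | 22400.00 | 80.00 | 70.00 | 1792000.00 | 1568000.00
removed quarter-circle | -1963.50 | 138.78 | 21.22 | -272492.60 | -41666.67
Σ | 20436.50 |  |  | 1519507.40 | 1526333.33
x_c = 1519507.40 / 20436.50 = 74.35 in
y_c = 1526333.33 / 20436.50 = 74.69 in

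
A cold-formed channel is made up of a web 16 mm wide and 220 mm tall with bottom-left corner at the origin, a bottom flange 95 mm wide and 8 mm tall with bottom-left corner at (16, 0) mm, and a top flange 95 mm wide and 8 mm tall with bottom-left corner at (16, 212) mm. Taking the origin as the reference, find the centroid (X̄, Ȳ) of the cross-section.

web: A = 16 × 220 = 3520.00, centroid at (8.00, 110.00).
bottom flange: A = 95 × 8 = 760.00, centroid at (63.50, 4.00).
top flange: A = 95 × 8 = 760.00, centroid at (63.50, 216.00).
ΣA = 5040.00 mm², ΣAX̄ = 124680.00 mm³, ΣAȲ = 554400.00 mm³.
X̄ = 124680.00/5040.00 = 24.74 mm; Ȳ = 554400.00/5040.00 = 110.00 mm.

X̄ = 24.74 mm, Ȳ = 110.00 mm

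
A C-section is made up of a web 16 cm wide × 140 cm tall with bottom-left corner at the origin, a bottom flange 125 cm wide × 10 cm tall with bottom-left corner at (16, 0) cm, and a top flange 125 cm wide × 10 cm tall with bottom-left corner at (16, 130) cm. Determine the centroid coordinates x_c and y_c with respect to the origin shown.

web: A = 16 × 140 = 2240.00, centroid at (8.00, 70.00).
bottom flange: A = 125 × 10 = 1250.00, centroid at (78.50, 5.00).
top flange: A = 125 × 10 = 1250.00, centroid at (78.50, 135.00).
ΣA = 4740.00 cm²
ΣAx_c = (2240.00)(8.00) + (1250.00)(78.50) + (1250.00)(78.50) = 214170.00 cm³
ΣAy_c = (2240.00)(70.00) + (1250.00)(5.00) + (1250.00)(135.00) = 331800.00 cm³
x_c = 214170.00 / 4740.00 = 45.18 cm
y_c = 331800.00 / 4740.00 = 70.00 cm

x_c = 45.18 cm, y_c = 70.00 cm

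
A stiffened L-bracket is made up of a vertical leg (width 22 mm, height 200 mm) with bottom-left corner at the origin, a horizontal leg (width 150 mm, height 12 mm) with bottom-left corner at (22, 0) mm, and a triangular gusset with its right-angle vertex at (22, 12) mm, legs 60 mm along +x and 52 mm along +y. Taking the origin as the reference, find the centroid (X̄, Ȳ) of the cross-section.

X̄ = 37.18 mm, Ȳ = 63.99 mm

vertical leg: A = 22 × 200 = 4400.00, centroid at (11.00, 100.00).
horizontal leg: A = 150 × 12 = 1800.00, centroid at (97.00, 6.00).
gusset: A = ½·60·52 = 1560.00, centroid at (42.00, 29.33).
ΣA = 7760.00 mm²
ΣAX̄ = (4400.00)(11.00) + (1800.00)(97.00) + (1560.00)(42.00) = 288520.00 mm³
ΣAȲ = (4400.00)(100.00) + (1800.00)(6.00) + (1560.00)(29.33) = 496560.00 mm³
X̄ = 288520.00 / 7760.00 = 37.18 mm
Ȳ = 496560.00 / 7760.00 = 63.99 mm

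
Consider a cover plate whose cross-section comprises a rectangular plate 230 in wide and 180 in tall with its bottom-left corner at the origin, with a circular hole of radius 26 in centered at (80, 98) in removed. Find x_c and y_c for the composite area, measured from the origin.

Part | A | x̄ᵢ | ȳᵢ | A·x̄ᵢ | A·ȳᵢ
plate | 41400.00 | 115.00 | 90.00 | 4761000.00 | 3726000.00
hole | -2123.72 | 80.00 | 98.00 | -169897.33 | -208124.23
Σ | 39276.28 |  |  | 4591102.67 | 3517875.77
x_c = 4591102.67 / 39276.28 = 116.89 in
y_c = 3517875.77 / 39276.28 = 89.57 in

x_c = 116.89 in, y_c = 89.57 in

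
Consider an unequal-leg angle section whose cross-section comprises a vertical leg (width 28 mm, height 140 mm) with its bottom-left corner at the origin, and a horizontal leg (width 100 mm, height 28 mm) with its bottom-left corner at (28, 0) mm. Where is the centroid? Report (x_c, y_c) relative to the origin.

Part | A | x̄ᵢ | ȳᵢ | A·x̄ᵢ | A·ȳᵢ
vertical leg | 3920.00 | 14.00 | 70.00 | 54880.00 | 274400.00
horizontal leg | 2800.00 | 78.00 | 14.00 | 218400.00 | 39200.00
Σ | 6720.00 |  |  | 273280.00 | 313600.00
x_c = 273280.00 / 6720.00 = 40.67 mm
y_c = 313600.00 / 6720.00 = 46.67 mm

x_c = 40.67 mm, y_c = 46.67 mm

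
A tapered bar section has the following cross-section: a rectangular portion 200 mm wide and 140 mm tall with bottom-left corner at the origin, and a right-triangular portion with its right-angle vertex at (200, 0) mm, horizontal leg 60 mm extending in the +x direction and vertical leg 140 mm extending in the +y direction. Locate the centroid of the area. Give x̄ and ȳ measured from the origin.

x̄ = 115.65 mm, ȳ = 66.96 mm

rectangular portion: A = 200 × 140 = 28000.00, centroid at (100.00, 70.00).
triangular portion: A = ½·60·140 = 4200.00, centroid at (220.00, 46.67).
ΣA = 32200.00 mm², ΣAx̄ = 3724000.00 mm³, ΣAȳ = 2156000.00 mm³.
x̄ = 3724000.00/32200.00 = 115.65 mm; ȳ = 2156000.00/32200.00 = 66.96 mm.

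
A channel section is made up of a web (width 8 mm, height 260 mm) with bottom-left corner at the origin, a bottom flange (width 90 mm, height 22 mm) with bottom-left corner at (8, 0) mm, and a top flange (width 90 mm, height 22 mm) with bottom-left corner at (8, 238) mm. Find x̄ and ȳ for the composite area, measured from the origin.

web: A = 8 × 260 = 2080.00, centroid at (4.00, 130.00).
bottom flange: A = 90 × 22 = 1980.00, centroid at (53.00, 11.00).
top flange: A = 90 × 22 = 1980.00, centroid at (53.00, 249.00).
ΣA = 6040.00 mm², ΣAx̄ = 218200.00 mm³, ΣAȳ = 785200.00 mm³.
x̄ = 218200.00/6040.00 = 36.13 mm; ȳ = 785200.00/6040.00 = 130.00 mm.

x̄ = 36.13 mm, ȳ = 130.00 mm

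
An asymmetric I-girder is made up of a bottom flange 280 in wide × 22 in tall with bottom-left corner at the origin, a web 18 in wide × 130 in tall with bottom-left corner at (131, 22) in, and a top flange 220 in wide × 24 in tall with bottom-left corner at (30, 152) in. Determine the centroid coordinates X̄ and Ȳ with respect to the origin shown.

X̄ = 140.00 in, Ȳ = 82.53 in

Part | A | x̄ᵢ | ȳᵢ | A·x̄ᵢ | A·ȳᵢ
bottom flange | 6160.00 | 140.00 | 11.00 | 862400.00 | 67760.00
web | 2340.00 | 140.00 | 87.00 | 327600.00 | 203580.00
top flange | 5280.00 | 140.00 | 164.00 | 739200.00 | 865920.00
Σ | 13780.00 |  |  | 1929200.00 | 1137260.00
X̄ = 1929200.00 / 13780.00 = 140.00 in
Ȳ = 1137260.00 / 13780.00 = 82.53 in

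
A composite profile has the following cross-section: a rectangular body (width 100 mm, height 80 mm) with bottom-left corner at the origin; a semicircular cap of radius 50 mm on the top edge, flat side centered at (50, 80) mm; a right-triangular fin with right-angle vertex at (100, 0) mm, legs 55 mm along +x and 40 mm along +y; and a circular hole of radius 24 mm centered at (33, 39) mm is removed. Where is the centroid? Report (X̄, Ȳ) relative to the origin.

rectangular body: A = 100 × 80 = 8000.00, centroid at (50.00, 40.00).
semicircular top: A = ½π·50² = 3926.99, centroid at (50.00, 101.22).
triangular fin: A = ½·55·40 = 1100.00, centroid at (118.33, 13.33).
hole: A = −π·24² = -1809.56, centroid at (33.00, 39.00).
ΣA = 11217.43 mm², ΣAX̄ = 666800.81 mm³, ΣAȲ = 661586.53 mm³.
X̄ = 666800.81/11217.43 = 59.44 mm; Ȳ = 661586.53/11217.43 = 58.98 mm.

X̄ = 59.44 mm, Ȳ = 58.98 mm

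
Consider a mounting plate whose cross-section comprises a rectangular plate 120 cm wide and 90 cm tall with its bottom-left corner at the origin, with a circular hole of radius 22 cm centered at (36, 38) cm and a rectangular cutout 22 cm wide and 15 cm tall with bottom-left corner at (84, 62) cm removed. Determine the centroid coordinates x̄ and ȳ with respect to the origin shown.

plate: A = 120 × 90 = 10800.00, centroid at (60.00, 45.00).
hole 1: A = −π·22² = -1520.53, centroid at (36.00, 38.00).
hole 2: A = −(22 × 15) = -330.00, centroid at (95.00, 69.50).
ΣA = 8949.47 cm²
ΣAx̄ = (10800.00)(60.00) + (-1520.53)(36.00) + (-330.00)(95.00) = 561910.89 cm³
ΣAȳ = (10800.00)(45.00) + (-1520.53)(38.00) + (-330.00)(69.50) = 405284.83 cm³
x̄ = 561910.89 / 8949.47 = 62.79 cm
ȳ = 405284.83 / 8949.47 = 45.29 cm

x̄ = 62.79 cm, ȳ = 45.29 cm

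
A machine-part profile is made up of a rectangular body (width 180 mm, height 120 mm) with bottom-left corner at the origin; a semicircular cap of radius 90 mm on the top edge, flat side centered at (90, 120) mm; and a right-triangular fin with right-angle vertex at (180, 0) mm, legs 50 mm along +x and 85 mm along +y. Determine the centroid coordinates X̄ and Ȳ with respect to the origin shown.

X̄ = 96.22 mm, Ȳ = 92.43 mm

Part | A | x̄ᵢ | ȳᵢ | A·x̄ᵢ | A·ȳᵢ
rectangular body | 21600.00 | 90.00 | 60.00 | 1944000.00 | 1296000.00
semicircular top | 12723.45 | 90.00 | 158.20 | 1145110.52 | 2012814.03
triangular fin | 2125.00 | 196.67 | 28.33 | 417916.67 | 60208.33
Σ | 36448.45 |  |  | 3507027.19 | 3369022.36
X̄ = 3507027.19 / 36448.45 = 96.22 mm
Ȳ = 3369022.36 / 36448.45 = 92.43 mm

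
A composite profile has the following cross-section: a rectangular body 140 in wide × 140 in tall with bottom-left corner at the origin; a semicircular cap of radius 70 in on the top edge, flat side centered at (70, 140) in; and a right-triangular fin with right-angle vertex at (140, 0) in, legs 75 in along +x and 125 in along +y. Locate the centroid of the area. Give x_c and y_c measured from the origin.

rectangular body: A = 140 × 140 = 19600.00, centroid at (70.00, 70.00).
semicircular top: A = ½π·70² = 7696.90, centroid at (70.00, 169.71).
triangular fin: A = ½·75·125 = 4687.50, centroid at (165.00, 41.67).
ΣA = 31984.40 in², ΣAx_c = 2684220.64 in³, ΣAy_c = 2873545.45 in³.
x_c = 2684220.64/31984.40 = 83.92 in; y_c = 2873545.45/31984.40 = 89.84 in.

x_c = 83.92 in, y_c = 89.84 in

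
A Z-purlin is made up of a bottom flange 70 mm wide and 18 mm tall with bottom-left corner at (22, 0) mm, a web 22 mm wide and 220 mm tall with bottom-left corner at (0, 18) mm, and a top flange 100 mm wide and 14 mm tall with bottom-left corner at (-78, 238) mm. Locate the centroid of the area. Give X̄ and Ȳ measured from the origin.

bottom flange: A = 70 × 18 = 1260.00, centroid at (57.00, 9.00).
web: A = 22 × 220 = 4840.00, centroid at (11.00, 128.00).
top flange: A = 100 × 14 = 1400.00, centroid at (-28.00, 245.00).
ΣA = 7500.00 mm², ΣAX̄ = 85860.00 mm³, ΣAȲ = 973860.00 mm³.
X̄ = 85860.00/7500.00 = 11.45 mm; Ȳ = 973860.00/7500.00 = 129.85 mm.

X̄ = 11.45 mm, Ȳ = 129.85 mm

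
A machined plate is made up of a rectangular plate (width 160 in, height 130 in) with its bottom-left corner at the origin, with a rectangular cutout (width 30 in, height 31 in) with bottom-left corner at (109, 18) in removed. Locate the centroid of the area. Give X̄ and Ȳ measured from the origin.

X̄ = 77.94 in, Ȳ = 66.47 in

Part | A | x̄ᵢ | ȳᵢ | A·x̄ᵢ | A·ȳᵢ
plate | 20800.00 | 80.00 | 65.00 | 1664000.00 | 1352000.00
hole | -930.00 | 124.00 | 33.50 | -115320.00 | -31155.00
Σ | 19870.00 |  |  | 1548680.00 | 1320845.00
X̄ = 1548680.00 / 19870.00 = 77.94 in
Ȳ = 1320845.00 / 19870.00 = 66.47 in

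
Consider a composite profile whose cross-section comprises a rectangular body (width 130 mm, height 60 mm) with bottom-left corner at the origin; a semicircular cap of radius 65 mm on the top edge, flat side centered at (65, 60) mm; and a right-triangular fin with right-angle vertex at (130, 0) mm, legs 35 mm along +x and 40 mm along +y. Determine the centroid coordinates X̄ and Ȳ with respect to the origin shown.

rectangular body: A = 130 × 60 = 7800.00, centroid at (65.00, 30.00).
semicircular top: A = ½π·65² = 6636.61, centroid at (65.00, 87.59).
triangular fin: A = ½·35·40 = 700.00, centroid at (141.67, 13.33).
ΣA = 15136.61 mm²
ΣAX̄ = (7800.00)(65.00) + (6636.61)(65.00) + (700.00)(141.67) = 1037546.61 mm³
ΣAȲ = (7800.00)(30.00) + (6636.61)(87.59) + (700.00)(13.33) = 824613.54 mm³
X̄ = 1037546.61 / 15136.61 = 68.55 mm
Ȳ = 824613.54 / 15136.61 = 54.48 mm

X̄ = 68.55 mm, Ȳ = 54.48 mm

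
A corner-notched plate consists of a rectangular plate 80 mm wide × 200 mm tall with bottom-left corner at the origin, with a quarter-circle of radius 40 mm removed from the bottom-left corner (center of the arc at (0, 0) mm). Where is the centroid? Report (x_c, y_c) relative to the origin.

x_c = 41.96 mm, y_c = 107.08 mm

plate: A = 80 × 200 = 16000.00, centroid at (40.00, 100.00).
removed quarter-circle: A = −¼π·40² = -1256.64, centroid at (16.98, 16.98).
ΣA = 14743.36 mm²
ΣAx_c = (16000.00)(40.00) + (-1256.64)(16.98) = 618666.67 mm³
ΣAy_c = (16000.00)(100.00) + (-1256.64)(16.98) = 1578666.67 mm³
x_c = 618666.67 / 14743.36 = 41.96 mm
y_c = 1578666.67 / 14743.36 = 107.08 mm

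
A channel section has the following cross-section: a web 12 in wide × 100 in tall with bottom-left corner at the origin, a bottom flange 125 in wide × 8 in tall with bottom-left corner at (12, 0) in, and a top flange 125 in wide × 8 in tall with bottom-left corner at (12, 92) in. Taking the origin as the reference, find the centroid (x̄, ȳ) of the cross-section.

x̄ = 48.81 in, ȳ = 50.00 in

web: A = 12 × 100 = 1200.00, centroid at (6.00, 50.00).
bottom flange: A = 125 × 8 = 1000.00, centroid at (74.50, 4.00).
top flange: A = 125 × 8 = 1000.00, centroid at (74.50, 96.00).
ΣA = 3200.00 in², ΣAx̄ = 156200.00 in³, ΣAȳ = 160000.00 in³.
x̄ = 156200.00/3200.00 = 48.81 in; ȳ = 160000.00/3200.00 = 50.00 in.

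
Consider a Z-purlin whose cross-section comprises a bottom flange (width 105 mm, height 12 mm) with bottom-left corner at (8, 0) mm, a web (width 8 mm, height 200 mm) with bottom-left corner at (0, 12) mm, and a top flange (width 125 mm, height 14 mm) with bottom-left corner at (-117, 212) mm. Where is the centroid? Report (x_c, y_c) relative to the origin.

x_c = -2.76 mm, y_c = 123.65 mm

bottom flange: A = 105 × 12 = 1260.00, centroid at (60.50, 6.00).
web: A = 8 × 200 = 1600.00, centroid at (4.00, 112.00).
top flange: A = 125 × 14 = 1750.00, centroid at (-54.50, 219.00).
ΣA = 4610.00 mm², ΣAx_c = -12745.00 mm³, ΣAy_c = 570010.00 mm³.
x_c = -12745.00/4610.00 = -2.76 mm; y_c = 570010.00/4610.00 = 123.65 mm.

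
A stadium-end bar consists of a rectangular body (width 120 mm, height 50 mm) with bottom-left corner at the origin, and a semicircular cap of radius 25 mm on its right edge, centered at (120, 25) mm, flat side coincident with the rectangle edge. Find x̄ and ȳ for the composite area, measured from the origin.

rectangular body: A = 120 × 50 = 6000.00, centroid at (60.00, 25.00).
semicircular end: A = ½π·25² = 981.75, centroid at (130.61, 25.00).
ΣA = 6981.75 mm²
ΣAx̄ = (6000.00)(60.00) + (981.75)(130.61) = 488226.39 mm³
ΣAȳ = (6000.00)(25.00) + (981.75)(25.00) = 174543.69 mm³
x̄ = 488226.39 / 6981.75 = 69.93 mm
ȳ = 174543.69 / 6981.75 = 25.00 mm

x̄ = 69.93 mm, ȳ = 25.00 mm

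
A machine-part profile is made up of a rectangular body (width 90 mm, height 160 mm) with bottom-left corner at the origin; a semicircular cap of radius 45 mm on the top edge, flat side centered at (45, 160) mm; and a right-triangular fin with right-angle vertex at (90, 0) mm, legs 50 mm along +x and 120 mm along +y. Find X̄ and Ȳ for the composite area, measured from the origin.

X̄ = 53.99 mm, Ȳ = 89.49 mm

rectangular body: A = 90 × 160 = 14400.00, centroid at (45.00, 80.00).
semicircular top: A = ½π·45² = 3180.86, centroid at (45.00, 179.10).
triangular fin: A = ½·50·120 = 3000.00, centroid at (106.67, 40.00).
ΣA = 20580.86 mm², ΣAX̄ = 1111138.82 mm³, ΣAȲ = 1841688.01 mm³.
X̄ = 1111138.82/20580.86 = 53.99 mm; Ȳ = 1841688.01/20580.86 = 89.49 mm.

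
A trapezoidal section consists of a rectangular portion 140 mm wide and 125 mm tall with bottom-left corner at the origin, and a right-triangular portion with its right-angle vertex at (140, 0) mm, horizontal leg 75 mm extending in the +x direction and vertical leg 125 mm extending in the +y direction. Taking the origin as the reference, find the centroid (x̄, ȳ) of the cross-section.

rectangular portion: A = 140 × 125 = 17500.00, centroid at (70.00, 62.50).
triangular portion: A = ½·75·125 = 4687.50, centroid at (165.00, 41.67).
ΣA = 22187.50 mm², ΣAx̄ = 1998437.50 mm³, ΣAȳ = 1289062.50 mm³.
x̄ = 1998437.50/22187.50 = 90.07 mm; ȳ = 1289062.50/22187.50 = 58.10 mm.

x̄ = 90.07 mm, ȳ = 58.10 mm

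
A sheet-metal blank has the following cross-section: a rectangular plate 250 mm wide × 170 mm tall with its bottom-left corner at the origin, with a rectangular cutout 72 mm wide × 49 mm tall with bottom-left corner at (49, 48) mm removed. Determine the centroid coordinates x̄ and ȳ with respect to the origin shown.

x̄ = 128.62 mm, ȳ = 86.13 mm

plate: A = 250 × 170 = 42500.00, centroid at (125.00, 85.00).
hole: A = −(72 × 49) = -3528.00, centroid at (85.00, 72.50).
ΣA = 38972.00 mm²
ΣAx̄ = (42500.00)(125.00) + (-3528.00)(85.00) = 5012620.00 mm³
ΣAȳ = (42500.00)(85.00) + (-3528.00)(72.50) = 3356720.00 mm³
x̄ = 5012620.00 / 38972.00 = 128.62 mm
ȳ = 3356720.00 / 38972.00 = 86.13 mm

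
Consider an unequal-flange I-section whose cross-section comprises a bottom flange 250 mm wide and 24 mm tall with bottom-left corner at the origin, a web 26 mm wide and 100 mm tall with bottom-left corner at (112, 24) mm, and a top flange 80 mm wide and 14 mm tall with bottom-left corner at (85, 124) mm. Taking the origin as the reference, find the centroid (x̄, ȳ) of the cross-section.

bottom flange: A = 250 × 24 = 6000.00, centroid at (125.00, 12.00).
web: A = 26 × 100 = 2600.00, centroid at (125.00, 74.00).
top flange: A = 80 × 14 = 1120.00, centroid at (125.00, 131.00).
ΣA = 9720.00 mm², ΣAx̄ = 1215000.00 mm³, ΣAȳ = 411120.00 mm³.
x̄ = 1215000.00/9720.00 = 125.00 mm; ȳ = 411120.00/9720.00 = 42.30 mm.

x̄ = 125.00 mm, ȳ = 42.30 mm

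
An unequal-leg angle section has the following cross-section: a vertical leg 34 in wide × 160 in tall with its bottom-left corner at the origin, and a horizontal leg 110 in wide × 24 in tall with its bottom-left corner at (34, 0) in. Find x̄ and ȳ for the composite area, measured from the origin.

vertical leg: A = 34 × 160 = 5440.00, centroid at (17.00, 80.00).
horizontal leg: A = 110 × 24 = 2640.00, centroid at (89.00, 12.00).
ΣA = 8080.00 in², ΣAx̄ = 327440.00 in³, ΣAȳ = 466880.00 in³.
x̄ = 327440.00/8080.00 = 40.52 in; ȳ = 466880.00/8080.00 = 57.78 in.

x̄ = 40.52 in, ȳ = 57.78 in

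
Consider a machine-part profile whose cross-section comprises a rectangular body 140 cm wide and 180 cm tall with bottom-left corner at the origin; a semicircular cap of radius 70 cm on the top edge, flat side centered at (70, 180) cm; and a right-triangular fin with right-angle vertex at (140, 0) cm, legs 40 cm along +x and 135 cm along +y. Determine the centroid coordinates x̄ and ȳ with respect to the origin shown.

x̄ = 76.32 cm, ȳ = 112.47 cm

rectangular body: A = 140 × 180 = 25200.00, centroid at (70.00, 90.00).
semicircular top: A = ½π·70² = 7696.90, centroid at (70.00, 209.71).
triangular fin: A = ½·40·135 = 2700.00, centroid at (153.33, 45.00).
ΣA = 35596.90 cm², ΣAx̄ = 2716783.14 cm³, ΣAȳ = 4003609.03 cm³.
x̄ = 2716783.14/35596.90 = 76.32 cm; ȳ = 4003609.03/35596.90 = 112.47 cm.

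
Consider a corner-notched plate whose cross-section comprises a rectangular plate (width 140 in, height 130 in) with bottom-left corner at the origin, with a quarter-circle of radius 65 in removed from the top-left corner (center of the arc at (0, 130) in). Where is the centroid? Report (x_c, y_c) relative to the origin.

x_c = 79.46 in, y_c = 56.66 in

plate: A = 140 × 130 = 18200.00, centroid at (70.00, 65.00).
removed quarter-circle: A = −¼π·65² = -3318.31, centroid at (27.59, 102.41).
ΣA = 14881.69 in²
ΣAx_c = (18200.00)(70.00) + (-3318.31)(27.59) = 1182458.33 in³
ΣAy_c = (18200.00)(65.00) + (-3318.31)(102.41) = 843161.73 in³
x_c = 1182458.33 / 14881.69 = 79.46 in
y_c = 843161.73 / 14881.69 = 56.66 in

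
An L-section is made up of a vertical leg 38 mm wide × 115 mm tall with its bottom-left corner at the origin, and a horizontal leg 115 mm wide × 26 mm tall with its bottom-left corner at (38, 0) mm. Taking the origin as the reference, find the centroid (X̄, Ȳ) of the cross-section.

vertical leg: A = 38 × 115 = 4370.00, centroid at (19.00, 57.50).
horizontal leg: A = 115 × 26 = 2990.00, centroid at (95.50, 13.00).
ΣA = 7360.00 mm², ΣAX̄ = 368575.00 mm³, ΣAȲ = 290145.00 mm³.
X̄ = 368575.00/7360.00 = 50.08 mm; Ȳ = 290145.00/7360.00 = 39.42 mm.

X̄ = 50.08 mm, Ȳ = 39.42 mm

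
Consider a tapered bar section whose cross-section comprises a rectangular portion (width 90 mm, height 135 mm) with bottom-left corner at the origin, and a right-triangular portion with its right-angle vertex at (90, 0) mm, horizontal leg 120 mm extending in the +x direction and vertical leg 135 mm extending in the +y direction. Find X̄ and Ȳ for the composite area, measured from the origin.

rectangular portion: A = 90 × 135 = 12150.00, centroid at (45.00, 67.50).
triangular portion: A = ½·120·135 = 8100.00, centroid at (130.00, 45.00).
ΣA = 20250.00 mm², ΣAX̄ = 1599750.00 mm³, ΣAȲ = 1184625.00 mm³.
X̄ = 1599750.00/20250.00 = 79.00 mm; Ȳ = 1184625.00/20250.00 = 58.50 mm.

X̄ = 79.00 mm, Ȳ = 58.50 mm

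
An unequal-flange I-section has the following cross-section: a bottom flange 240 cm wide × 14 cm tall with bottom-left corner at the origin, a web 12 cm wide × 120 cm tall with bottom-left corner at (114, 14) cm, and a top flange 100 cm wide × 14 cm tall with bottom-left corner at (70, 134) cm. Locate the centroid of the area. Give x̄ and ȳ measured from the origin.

x̄ = 120.00 cm, ȳ = 52.82 cm

Part | A | x̄ᵢ | ȳᵢ | A·x̄ᵢ | A·ȳᵢ
bottom flange | 3360.00 | 120.00 | 7.00 | 403200.00 | 23520.00
web | 1440.00 | 120.00 | 74.00 | 172800.00 | 106560.00
top flange | 1400.00 | 120.00 | 141.00 | 168000.00 | 197400.00
Σ | 6200.00 |  |  | 744000.00 | 327480.00
x̄ = 744000.00 / 6200.00 = 120.00 cm
ȳ = 327480.00 / 6200.00 = 52.82 cm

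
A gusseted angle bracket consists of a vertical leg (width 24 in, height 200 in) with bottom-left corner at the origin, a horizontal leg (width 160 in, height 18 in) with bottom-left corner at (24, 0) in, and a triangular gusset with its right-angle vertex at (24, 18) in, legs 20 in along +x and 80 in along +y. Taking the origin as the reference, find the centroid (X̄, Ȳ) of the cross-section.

vertical leg: A = 24 × 200 = 4800.00, centroid at (12.00, 100.00).
horizontal leg: A = 160 × 18 = 2880.00, centroid at (104.00, 9.00).
gusset: A = ½·20·80 = 800.00, centroid at (30.67, 44.67).
ΣA = 8480.00 in², ΣAX̄ = 381653.33 in³, ΣAȲ = 541653.33 in³.
X̄ = 381653.33/8480.00 = 45.01 in; Ȳ = 541653.33/8480.00 = 63.87 in.

X̄ = 45.01 in, Ȳ = 63.87 in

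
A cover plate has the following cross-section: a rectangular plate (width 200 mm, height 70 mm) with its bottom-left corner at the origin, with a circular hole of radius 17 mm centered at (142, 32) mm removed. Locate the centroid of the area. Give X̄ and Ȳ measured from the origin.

X̄ = 97.09 mm, Ȳ = 35.21 mm

plate: A = 200 × 70 = 14000.00, centroid at (100.00, 35.00).
hole: A = −π·17² = -907.92, centroid at (142.00, 32.00).
ΣA = 13092.08 mm², ΣAX̄ = 1271075.32 mm³, ΣAȲ = 460946.55 mm³.
X̄ = 1271075.32/13092.08 = 97.09 mm; Ȳ = 460946.55/13092.08 = 35.21 mm.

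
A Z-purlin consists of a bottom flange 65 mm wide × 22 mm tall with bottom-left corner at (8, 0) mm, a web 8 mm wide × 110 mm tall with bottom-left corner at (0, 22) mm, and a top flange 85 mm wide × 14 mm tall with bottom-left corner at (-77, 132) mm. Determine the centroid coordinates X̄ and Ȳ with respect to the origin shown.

X̄ = 5.82 mm, Ȳ = 71.11 mm

Part | A | x̄ᵢ | ȳᵢ | A·x̄ᵢ | A·ȳᵢ
bottom flange | 1430.00 | 40.50 | 11.00 | 57915.00 | 15730.00
web | 880.00 | 4.00 | 77.00 | 3520.00 | 67760.00
top flange | 1190.00 | -34.50 | 139.00 | -41055.00 | 165410.00
Σ | 3500.00 |  |  | 20380.00 | 248900.00
X̄ = 20380.00 / 3500.00 = 5.82 mm
Ȳ = 248900.00 / 3500.00 = 71.11 mm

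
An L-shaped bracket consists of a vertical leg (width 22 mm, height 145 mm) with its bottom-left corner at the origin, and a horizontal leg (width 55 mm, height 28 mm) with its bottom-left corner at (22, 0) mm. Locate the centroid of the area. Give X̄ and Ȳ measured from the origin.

X̄ = 23.53 mm, Ȳ = 53.45 mm

vertical leg: A = 22 × 145 = 3190.00, centroid at (11.00, 72.50).
horizontal leg: A = 55 × 28 = 1540.00, centroid at (49.50, 14.00).
ΣA = 4730.00 mm²
ΣAX̄ = (3190.00)(11.00) + (1540.00)(49.50) = 111320.00 mm³
ΣAȲ = (3190.00)(72.50) + (1540.00)(14.00) = 252835.00 mm³
X̄ = 111320.00 / 4730.00 = 23.53 mm
Ȳ = 252835.00 / 4730.00 = 53.45 mm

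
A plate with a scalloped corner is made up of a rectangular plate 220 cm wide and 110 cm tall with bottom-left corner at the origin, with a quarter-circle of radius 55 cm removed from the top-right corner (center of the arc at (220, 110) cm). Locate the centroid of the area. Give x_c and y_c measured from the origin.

plate: A = 220 × 110 = 24200.00, centroid at (110.00, 55.00).
removed quarter-circle: A = −¼π·55² = -2375.83, centroid at (196.66, 86.66).
ΣA = 21824.17 cm², ΣAx_c = 2194775.86 cm³, ΣAy_c = 1125117.09 cm³.
x_c = 2194775.86/21824.17 = 100.57 cm; y_c = 1125117.09/21824.17 = 51.55 cm.

x_c = 100.57 cm, y_c = 51.55 cm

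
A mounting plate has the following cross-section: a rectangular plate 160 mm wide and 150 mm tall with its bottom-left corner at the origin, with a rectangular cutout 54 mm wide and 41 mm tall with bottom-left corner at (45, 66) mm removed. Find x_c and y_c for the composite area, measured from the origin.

x_c = 80.81 mm, y_c = 73.83 mm

Part | A | x̄ᵢ | ȳᵢ | A·x̄ᵢ | A·ȳᵢ
plate | 24000.00 | 80.00 | 75.00 | 1920000.00 | 1800000.00
hole | -2214.00 | 72.00 | 86.50 | -159408.00 | -191511.00
Σ | 21786.00 |  |  | 1760592.00 | 1608489.00
x_c = 1760592.00 / 21786.00 = 80.81 mm
y_c = 1608489.00 / 21786.00 = 73.83 mm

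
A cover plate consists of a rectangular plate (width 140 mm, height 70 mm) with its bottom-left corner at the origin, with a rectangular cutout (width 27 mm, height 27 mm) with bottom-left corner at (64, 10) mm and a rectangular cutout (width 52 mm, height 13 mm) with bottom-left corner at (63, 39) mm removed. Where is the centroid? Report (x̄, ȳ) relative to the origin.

x̄ = 67.82 mm, ȳ = 35.15 mm

plate: A = 140 × 70 = 9800.00, centroid at (70.00, 35.00).
hole 1: A = −(27 × 27) = -729.00, centroid at (77.50, 23.50).
hole 2: A = −(52 × 13) = -676.00, centroid at (89.00, 45.50).
ΣA = 8395.00 mm², ΣAx̄ = 569338.50 mm³, ΣAȳ = 295110.50 mm³.
x̄ = 569338.50/8395.00 = 67.82 mm; ȳ = 295110.50/8395.00 = 35.15 mm.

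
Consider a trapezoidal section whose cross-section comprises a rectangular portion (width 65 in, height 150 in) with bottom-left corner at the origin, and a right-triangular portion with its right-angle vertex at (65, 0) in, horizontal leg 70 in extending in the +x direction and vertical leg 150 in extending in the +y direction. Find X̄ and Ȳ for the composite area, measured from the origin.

Part | A | x̄ᵢ | ȳᵢ | A·x̄ᵢ | A·ȳᵢ
rectangular portion | 9750.00 | 32.50 | 75.00 | 316875.00 | 731250.00
triangular portion | 5250.00 | 88.33 | 50.00 | 463750.00 | 262500.00
Σ | 15000.00 |  |  | 780625.00 | 993750.00
X̄ = 780625.00 / 15000.00 = 52.04 in
Ȳ = 993750.00 / 15000.00 = 66.25 in

X̄ = 52.04 in, Ȳ = 66.25 in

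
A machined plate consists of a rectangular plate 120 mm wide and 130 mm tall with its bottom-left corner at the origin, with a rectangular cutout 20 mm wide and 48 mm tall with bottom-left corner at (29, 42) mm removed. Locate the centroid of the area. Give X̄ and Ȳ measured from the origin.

plate: A = 120 × 130 = 15600.00, centroid at (60.00, 65.00).
hole: A = −(20 × 48) = -960.00, centroid at (39.00, 66.00).
ΣA = 14640.00 mm²
ΣAX̄ = (15600.00)(60.00) + (-960.00)(39.00) = 898560.00 mm³
ΣAȲ = (15600.00)(65.00) + (-960.00)(66.00) = 950640.00 mm³
X̄ = 898560.00 / 14640.00 = 61.38 mm
Ȳ = 950640.00 / 14640.00 = 64.93 mm

X̄ = 61.38 mm, Ȳ = 64.93 mm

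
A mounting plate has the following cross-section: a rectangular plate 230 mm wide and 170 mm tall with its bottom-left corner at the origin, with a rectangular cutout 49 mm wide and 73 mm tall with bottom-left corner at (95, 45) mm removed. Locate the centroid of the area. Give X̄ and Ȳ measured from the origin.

plate: A = 230 × 170 = 39100.00, centroid at (115.00, 85.00).
hole: A = −(49 × 73) = -3577.00, centroid at (119.50, 81.50).
ΣA = 35523.00 mm²
ΣAX̄ = (39100.00)(115.00) + (-3577.00)(119.50) = 4069048.50 mm³
ΣAȲ = (39100.00)(85.00) + (-3577.00)(81.50) = 3031974.50 mm³
X̄ = 4069048.50 / 35523.00 = 114.55 mm
Ȳ = 3031974.50 / 35523.00 = 85.35 mm

X̄ = 114.55 mm, Ȳ = 85.35 mm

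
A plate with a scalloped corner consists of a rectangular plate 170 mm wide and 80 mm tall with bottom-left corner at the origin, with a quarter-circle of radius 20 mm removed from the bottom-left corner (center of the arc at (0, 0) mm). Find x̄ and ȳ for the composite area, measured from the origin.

Part | A | x̄ᵢ | ȳᵢ | A·x̄ᵢ | A·ȳᵢ
plate | 13600.00 | 85.00 | 40.00 | 1156000.00 | 544000.00
removed quarter-circle | -314.16 | 8.49 | 8.49 | -2666.67 | -2666.67
Σ | 13285.84 |  |  | 1153333.33 | 541333.33
x̄ = 1153333.33 / 13285.84 = 86.81 mm
ȳ = 541333.33 / 13285.84 = 40.75 mm

x̄ = 86.81 mm, ȳ = 40.75 mm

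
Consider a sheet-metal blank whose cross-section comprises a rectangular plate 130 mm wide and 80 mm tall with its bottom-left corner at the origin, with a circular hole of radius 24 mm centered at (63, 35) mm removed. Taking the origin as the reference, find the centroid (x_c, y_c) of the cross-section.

Part | A | x̄ᵢ | ȳᵢ | A·x̄ᵢ | A·ȳᵢ
plate | 10400.00 | 65.00 | 40.00 | 676000.00 | 416000.00
hole | -1809.56 | 63.00 | 35.00 | -114002.11 | -63334.51
Σ | 8590.44 |  |  | 561997.89 | 352665.49
x_c = 561997.89 / 8590.44 = 65.42 mm
y_c = 352665.49 / 8590.44 = 41.05 mm

x_c = 65.42 mm, y_c = 41.05 mm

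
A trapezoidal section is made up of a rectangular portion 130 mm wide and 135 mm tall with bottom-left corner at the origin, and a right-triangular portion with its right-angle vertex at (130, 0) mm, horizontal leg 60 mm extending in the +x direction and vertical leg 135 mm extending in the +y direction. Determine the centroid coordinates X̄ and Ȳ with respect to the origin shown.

X̄ = 80.94 mm, Ȳ = 63.28 mm

Part | A | x̄ᵢ | ȳᵢ | A·x̄ᵢ | A·ȳᵢ
rectangular portion | 17550.00 | 65.00 | 67.50 | 1140750.00 | 1184625.00
triangular portion | 4050.00 | 150.00 | 45.00 | 607500.00 | 182250.00
Σ | 21600.00 |  |  | 1748250.00 | 1366875.00
X̄ = 1748250.00 / 21600.00 = 80.94 mm
Ȳ = 1366875.00 / 21600.00 = 63.28 mm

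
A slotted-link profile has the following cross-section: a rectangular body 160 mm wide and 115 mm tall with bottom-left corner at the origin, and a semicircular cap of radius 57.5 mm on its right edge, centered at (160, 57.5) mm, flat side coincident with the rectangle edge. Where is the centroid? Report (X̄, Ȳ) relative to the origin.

rectangular body: A = 160 × 115 = 18400.00, centroid at (80.00, 57.50).
semicircular end: A = ½π·57.5² = 5193.45, centroid at (184.40, 57.50).
ΣA = 23593.45 mm²
ΣAX̄ = (18400.00)(80.00) + (5193.45)(184.40) = 2429690.84 mm³
ΣAȲ = (18400.00)(57.50) + (5193.45)(57.50) = 1356623.11 mm³
X̄ = 2429690.84 / 23593.45 = 102.98 mm
Ȳ = 1356623.11 / 23593.45 = 57.50 mm

X̄ = 102.98 mm, Ȳ = 57.50 mm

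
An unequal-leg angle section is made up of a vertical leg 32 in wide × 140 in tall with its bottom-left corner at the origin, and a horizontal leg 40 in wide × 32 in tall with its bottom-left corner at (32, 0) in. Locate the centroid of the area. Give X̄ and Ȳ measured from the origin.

vertical leg: A = 32 × 140 = 4480.00, centroid at (16.00, 70.00).
horizontal leg: A = 40 × 32 = 1280.00, centroid at (52.00, 16.00).
ΣA = 5760.00 in², ΣAX̄ = 138240.00 in³, ΣAȲ = 334080.00 in³.
X̄ = 138240.00/5760.00 = 24.00 in; Ȳ = 334080.00/5760.00 = 58.00 in.

X̄ = 24.00 in, Ȳ = 58.00 in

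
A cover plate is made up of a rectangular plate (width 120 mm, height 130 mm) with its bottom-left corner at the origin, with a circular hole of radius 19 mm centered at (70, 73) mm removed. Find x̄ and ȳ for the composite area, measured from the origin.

x̄ = 59.22 mm, ȳ = 64.37 mm

plate: A = 120 × 130 = 15600.00, centroid at (60.00, 65.00).
hole: A = −π·19² = -1134.11, centroid at (70.00, 73.00).
ΣA = 14465.89 mm², ΣAx̄ = 856611.95 mm³, ΣAȳ = 931209.61 mm³.
x̄ = 856611.95/14465.89 = 59.22 mm; ȳ = 931209.61/14465.89 = 64.37 mm.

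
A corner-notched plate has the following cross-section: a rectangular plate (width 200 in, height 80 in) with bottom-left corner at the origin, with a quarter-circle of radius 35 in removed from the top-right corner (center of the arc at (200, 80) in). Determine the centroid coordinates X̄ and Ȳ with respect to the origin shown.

Part | A | x̄ᵢ | ȳᵢ | A·x̄ᵢ | A·ȳᵢ
plate | 16000.00 | 100.00 | 40.00 | 1600000.00 | 640000.00
removed quarter-circle | -962.11 | 185.15 | 65.15 | -178130.88 | -62677.35
Σ | 15037.89 |  |  | 1421869.12 | 577322.65
X̄ = 1421869.12 / 15037.89 = 94.55 in
Ȳ = 577322.65 / 15037.89 = 38.39 in

X̄ = 94.55 in, Ȳ = 38.39 in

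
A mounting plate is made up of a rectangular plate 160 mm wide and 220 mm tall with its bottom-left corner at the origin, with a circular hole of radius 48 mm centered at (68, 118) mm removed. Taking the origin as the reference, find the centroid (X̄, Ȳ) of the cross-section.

Part | A | x̄ᵢ | ȳᵢ | A·x̄ᵢ | A·ȳᵢ
plate | 35200.00 | 80.00 | 110.00 | 2816000.00 | 3872000.00
hole | -7238.23 | 68.00 | 118.00 | -492199.60 | -854111.08
Σ | 27961.77 |  |  | 2323800.40 | 3017888.92
X̄ = 2323800.40 / 27961.77 = 83.11 mm
Ȳ = 3017888.92 / 27961.77 = 107.93 mm

X̄ = 83.11 mm, Ȳ = 107.93 mm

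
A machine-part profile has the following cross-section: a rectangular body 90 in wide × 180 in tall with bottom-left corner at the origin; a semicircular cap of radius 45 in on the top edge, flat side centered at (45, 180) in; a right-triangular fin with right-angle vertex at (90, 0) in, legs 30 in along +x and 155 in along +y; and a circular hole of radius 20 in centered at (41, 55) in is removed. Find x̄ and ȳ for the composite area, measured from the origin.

rectangular body: A = 90 × 180 = 16200.00, centroid at (45.00, 90.00).
semicircular top: A = ½π·45² = 3180.86, centroid at (45.00, 199.10).
triangular fin: A = ½·30·155 = 2325.00, centroid at (100.00, 51.67).
hole: A = −π·20² = -1256.64, centroid at (41.00, 55.00).
ΣA = 20449.23 in²
ΣAx̄ = (16200.00)(45.00) + (3180.86)(45.00) + (2325.00)(100.00) + (-1256.64)(41.00) = 1053116.70 in³
ΣAȳ = (16200.00)(90.00) + (3180.86)(199.10) + (2325.00)(51.67) + (-1256.64)(55.00) = 2142315.22 in³
x̄ = 1053116.70 / 20449.23 = 51.50 in
ȳ = 2142315.22 / 20449.23 = 104.76 in

x̄ = 51.50 in, ȳ = 104.76 in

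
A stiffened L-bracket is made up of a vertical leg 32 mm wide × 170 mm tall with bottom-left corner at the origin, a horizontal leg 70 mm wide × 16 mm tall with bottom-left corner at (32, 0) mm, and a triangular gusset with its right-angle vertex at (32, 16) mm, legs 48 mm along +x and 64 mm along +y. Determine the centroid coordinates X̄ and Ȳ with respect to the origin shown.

vertical leg: A = 32 × 170 = 5440.00, centroid at (16.00, 85.00).
horizontal leg: A = 70 × 16 = 1120.00, centroid at (67.00, 8.00).
gusset: A = ½·48·64 = 1536.00, centroid at (48.00, 37.33).
ΣA = 8096.00 mm², ΣAX̄ = 235808.00 mm³, ΣAȲ = 528704.00 mm³.
X̄ = 235808.00/8096.00 = 29.13 mm; Ȳ = 528704.00/8096.00 = 65.30 mm.

X̄ = 29.13 mm, Ȳ = 65.30 mm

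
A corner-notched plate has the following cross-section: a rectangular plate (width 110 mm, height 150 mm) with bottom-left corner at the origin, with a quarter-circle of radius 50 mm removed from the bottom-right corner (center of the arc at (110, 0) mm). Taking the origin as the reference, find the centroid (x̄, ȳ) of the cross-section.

plate: A = 110 × 150 = 16500.00, centroid at (55.00, 75.00).
removed quarter-circle: A = −¼π·50² = -1963.50, centroid at (88.78, 21.22).
ΣA = 14536.50 mm², ΣAx̄ = 733182.17 mm³, ΣAȳ = 1195833.33 mm³.
x̄ = 733182.17/14536.50 = 50.44 mm; ȳ = 1195833.33/14536.50 = 82.26 mm.

x̄ = 50.44 mm, ȳ = 82.26 mm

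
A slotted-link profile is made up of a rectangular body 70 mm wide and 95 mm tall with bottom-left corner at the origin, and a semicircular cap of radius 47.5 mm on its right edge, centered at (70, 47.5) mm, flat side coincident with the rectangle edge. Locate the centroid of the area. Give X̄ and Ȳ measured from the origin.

X̄ = 54.18 mm, Ȳ = 47.50 mm

rectangular body: A = 70 × 95 = 6650.00, centroid at (35.00, 47.50).
semicircular end: A = ½π·47.5² = 3544.11, centroid at (90.16, 47.50).
ΣA = 10194.11 mm², ΣAX̄ = 552285.56 mm³, ΣAȲ = 484220.19 mm³.
X̄ = 552285.56/10194.11 = 54.18 mm; Ȳ = 484220.19/10194.11 = 47.50 mm.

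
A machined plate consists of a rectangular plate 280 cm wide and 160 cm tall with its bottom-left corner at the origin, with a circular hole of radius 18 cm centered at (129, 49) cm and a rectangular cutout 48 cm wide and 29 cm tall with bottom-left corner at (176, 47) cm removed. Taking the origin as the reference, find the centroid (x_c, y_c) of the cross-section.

x_c = 138.29 cm, y_c = 81.35 cm

Part | A | x̄ᵢ | ȳᵢ | A·x̄ᵢ | A·ȳᵢ
plate | 44800.00 | 140.00 | 80.00 | 6272000.00 | 3584000.00
hole 1 | -1017.88 | 129.00 | 49.00 | -131306.01 | -49875.92
hole 2 | -1392.00 | 200.00 | 61.50 | -278400.00 | -85608.00
Σ | 42390.12 |  |  | 5862293.99 | 3448516.08
x_c = 5862293.99 / 42390.12 = 138.29 cm
y_c = 3448516.08 / 42390.12 = 81.35 cm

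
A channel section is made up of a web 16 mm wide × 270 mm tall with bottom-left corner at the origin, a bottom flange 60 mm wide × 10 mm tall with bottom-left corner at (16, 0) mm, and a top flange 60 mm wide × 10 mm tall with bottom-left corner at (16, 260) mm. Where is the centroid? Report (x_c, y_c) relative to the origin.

web: A = 16 × 270 = 4320.00, centroid at (8.00, 135.00).
bottom flange: A = 60 × 10 = 600.00, centroid at (46.00, 5.00).
top flange: A = 60 × 10 = 600.00, centroid at (46.00, 265.00).
ΣA = 5520.00 mm²
ΣAx_c = (4320.00)(8.00) + (600.00)(46.00) + (600.00)(46.00) = 89760.00 mm³
ΣAy_c = (4320.00)(135.00) + (600.00)(5.00) + (600.00)(265.00) = 745200.00 mm³
x_c = 89760.00 / 5520.00 = 16.26 mm
y_c = 745200.00 / 5520.00 = 135.00 mm

x_c = 16.26 mm, y_c = 135.00 mm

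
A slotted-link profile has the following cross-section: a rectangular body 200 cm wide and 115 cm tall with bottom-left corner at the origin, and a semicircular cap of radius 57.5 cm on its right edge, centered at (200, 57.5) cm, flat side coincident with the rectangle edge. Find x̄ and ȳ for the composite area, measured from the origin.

x̄ = 122.92 cm, ȳ = 57.50 cm

Part | A | x̄ᵢ | ȳᵢ | A·x̄ᵢ | A·ȳᵢ
rectangular body | 23000.00 | 100.00 | 57.50 | 2300000.00 | 1322500.00
semicircular end | 5193.45 | 224.40 | 57.50 | 1165428.65 | 298623.11
Σ | 28193.45 |  |  | 3465428.65 | 1621123.11
x̄ = 3465428.65 / 28193.45 = 122.92 cm
ȳ = 1621123.11 / 28193.45 = 57.50 cm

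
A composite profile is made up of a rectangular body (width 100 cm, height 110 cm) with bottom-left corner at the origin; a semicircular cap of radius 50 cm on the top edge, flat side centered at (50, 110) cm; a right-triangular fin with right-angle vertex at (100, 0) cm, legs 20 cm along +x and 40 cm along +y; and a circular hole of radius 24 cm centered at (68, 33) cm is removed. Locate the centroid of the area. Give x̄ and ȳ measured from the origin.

x̄ = 49.27 cm, ȳ = 78.86 cm

rectangular body: A = 100 × 110 = 11000.00, centroid at (50.00, 55.00).
semicircular top: A = ½π·50² = 3926.99, centroid at (50.00, 131.22).
triangular fin: A = ½·20·40 = 400.00, centroid at (106.67, 13.33).
hole: A = −π·24² = -1809.56, centroid at (68.00, 33.00).
ΣA = 13517.43 cm²
ΣAx̄ = (11000.00)(50.00) + (3926.99)(50.00) + (400.00)(106.67) + (-1809.56)(68.00) = 665966.31 cm³
ΣAȳ = (11000.00)(55.00) + (3926.99)(131.22) + (400.00)(13.33) + (-1809.56)(33.00) = 1065920.26 cm³
x̄ = 665966.31 / 13517.43 = 49.27 cm
ȳ = 1065920.26 / 13517.43 = 78.86 cm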